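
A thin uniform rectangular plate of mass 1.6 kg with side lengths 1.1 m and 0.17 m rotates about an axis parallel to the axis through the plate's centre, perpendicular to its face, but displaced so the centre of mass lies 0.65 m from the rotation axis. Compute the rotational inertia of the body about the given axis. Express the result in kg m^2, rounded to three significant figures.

I_cm = (1/12)M(a²+b²) = (1/12)(1.6)[(1.1)² + (0.17)²] = 0.16519 kg m^2; centre at d = 0.65 m, so I = I_cm + Md² gives I = 0.16519 + (1.6)(0.65)² = 0.84119 kg m^2.

0.841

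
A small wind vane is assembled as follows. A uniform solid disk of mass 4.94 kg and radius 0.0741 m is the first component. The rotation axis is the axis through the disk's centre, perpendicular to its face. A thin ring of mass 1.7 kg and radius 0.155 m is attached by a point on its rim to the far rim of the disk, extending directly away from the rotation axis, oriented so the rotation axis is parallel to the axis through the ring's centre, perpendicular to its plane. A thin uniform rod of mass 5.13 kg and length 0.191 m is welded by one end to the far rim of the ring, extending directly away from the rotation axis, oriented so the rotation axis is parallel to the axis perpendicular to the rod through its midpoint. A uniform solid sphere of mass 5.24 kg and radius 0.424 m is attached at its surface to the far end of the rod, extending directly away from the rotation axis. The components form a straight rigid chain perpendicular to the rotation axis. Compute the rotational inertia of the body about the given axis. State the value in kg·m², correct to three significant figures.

6.95

Solid disk: I_cm = (1/2)MR² = (1/2)(4.94)(0.0741)² = 0.013562 kg·m²; axis through the centre, so I = 0.013562 kg·m².
Thin ring: I_cm = MR² = (1.7)(0.155)² = 0.040843 kg·m²; centre at d = 0.0741 + 0.155 = 0.2291 m, so I = I_cm + Md² gives I = 0.040843 + (1.7)(0.2291)² = 0.13007 kg·m².
Thin rod: I_cm = (1/12)ML² = (1/12)(5.13)(0.191)² = 0.015596 kg·m²; centre at d = 0.0741 + 0.155 + 0.155 + 0.0955 = 0.4796 m, so I = I_cm + Md² gives I = 0.015596 + (5.13)(0.4796)² = 1.1956 kg·m².
Solid sphere: I_cm = (2/5)MR² = (2/5)(5.24)(0.424)² = 0.37681 kg·m²; centre at d = 0.0741 + 0.155 + 0.155 + 0.0955 + 0.0955 + 0.424 = 0.9991 m, so I = I_cm + Md² gives I = 0.37681 + (5.24)(0.9991)² = 5.6074 kg·m².
Total I = 0.013562 + 0.13007 + 1.1956 + 5.6074 = 6.9466 kg·m².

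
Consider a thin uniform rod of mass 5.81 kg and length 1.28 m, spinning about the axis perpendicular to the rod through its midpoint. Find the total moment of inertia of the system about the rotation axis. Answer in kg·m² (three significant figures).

I_cm = (1/12)ML² = (1/12)(5.81)(1.28)² = 0.79326 kg·m²; axis through the centre, so I = 0.79326 kg·m².

0.793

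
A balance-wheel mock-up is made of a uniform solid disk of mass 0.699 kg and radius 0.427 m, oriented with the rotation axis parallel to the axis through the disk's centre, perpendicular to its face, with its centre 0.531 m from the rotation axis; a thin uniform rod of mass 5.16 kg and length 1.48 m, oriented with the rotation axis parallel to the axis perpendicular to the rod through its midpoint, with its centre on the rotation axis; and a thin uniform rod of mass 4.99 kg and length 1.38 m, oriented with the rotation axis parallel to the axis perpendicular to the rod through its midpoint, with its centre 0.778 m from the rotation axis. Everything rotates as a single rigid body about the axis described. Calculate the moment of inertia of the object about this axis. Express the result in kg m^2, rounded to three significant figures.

Solid disk: I_cm = (1/2)MR² = (1/2)(0.699)(0.427)² = 0.063724 kg m^2; centre at d = 0.531 m, so I = I_cm + Md² gives I = 0.063724 + (0.699)(0.531)² = 0.26081 kg m^2.
Thin rod: I_cm = (1/12)ML² = (1/12)(5.16)(1.48)² = 0.94187 kg m^2; axis through the centre, so I = 0.94187 kg m^2.
Thin rod: I_cm = (1/12)ML² = (1/12)(4.99)(1.38)² = 0.79191 kg m^2; centre at d = 0.778 m, so I = I_cm + Md² gives I = 0.79191 + (4.99)(0.778)² = 3.8123 kg m^2.
Total I = 0.26081 + 0.94187 + 3.8123 = 5.015 kg m^2.

5.01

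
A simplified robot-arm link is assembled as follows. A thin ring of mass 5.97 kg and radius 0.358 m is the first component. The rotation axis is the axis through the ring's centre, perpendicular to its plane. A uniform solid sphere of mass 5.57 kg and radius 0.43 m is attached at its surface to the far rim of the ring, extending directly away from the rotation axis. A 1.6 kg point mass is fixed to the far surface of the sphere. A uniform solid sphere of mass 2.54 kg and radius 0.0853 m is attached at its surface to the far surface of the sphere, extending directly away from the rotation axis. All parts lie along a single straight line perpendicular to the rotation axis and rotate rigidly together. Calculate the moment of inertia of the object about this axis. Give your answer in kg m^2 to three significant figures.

11.3

Thin ring: I_cm = MR² = (5.97)(0.358)² = 0.76514 kg m^2; axis through the centre, so I = 0.76514 kg m^2.
Solid sphere: I_cm = (2/5)MR² = (2/5)(5.57)(0.43)² = 0.41196 kg m^2; centre at d = 0.358 + 0.43 = 0.788 m, so I = I_cm + Md² gives I = 0.41196 + (5.57)(0.788)² = 3.8706 kg m^2.
Point mass: I_cm = 0; centre at d = 0.358 + 0.43 + 0.43 = 1.218 m, so I = I_cm + Md² gives I = 0 + (1.6)(1.218)² = 2.3736 kg m^2.
Solid sphere: I_cm = (2/5)MR² = (2/5)(2.54)(0.0853)² = 0.0073925 kg m^2; centre at d = 0.358 + 0.43 + 0.43 + 0.0853 = 1.3033 m, so I = I_cm + Md² gives I = 0.0073925 + (2.54)(1.3033)² = 4.3218 kg m^2.
Total I = 0.76514 + 3.8706 + 2.3736 + 4.3218 = 11.331 kg m^2.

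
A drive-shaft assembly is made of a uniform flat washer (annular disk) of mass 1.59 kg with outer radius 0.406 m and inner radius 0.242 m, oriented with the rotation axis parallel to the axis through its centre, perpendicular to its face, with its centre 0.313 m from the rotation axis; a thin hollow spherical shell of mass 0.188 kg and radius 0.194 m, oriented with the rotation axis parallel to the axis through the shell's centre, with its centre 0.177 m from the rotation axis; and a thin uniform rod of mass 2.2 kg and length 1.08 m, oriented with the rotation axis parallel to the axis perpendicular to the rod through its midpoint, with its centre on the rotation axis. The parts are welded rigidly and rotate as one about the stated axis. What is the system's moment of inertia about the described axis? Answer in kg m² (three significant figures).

Annular disk: I_cm = (1/2)M(R²+r²) = (1/2)(1.59)[(0.406)² + (0.242)²] = 0.1776 kg m²; centre at d = 0.313 m, so the parallel axis theorem gives I = 0.1776 + (1.59)(0.313)² = 0.33337 kg m².
Spherical shell: I_cm = (2/3)MR² = (2/3)(0.188)(0.194)² = 0.004717 kg m²; centre at d = 0.177 m, so the parallel axis theorem gives I = 0.004717 + (0.188)(0.177)² = 0.010607 kg m².
Thin rod: I_cm = (1/12)ML² = (1/12)(2.2)(1.08)² = 0.21384 kg m²; axis through the centre, so I = 0.21384 kg m².
Total I = 0.33337 + 0.010607 + 0.21384 = 0.55782 kg m².

0.558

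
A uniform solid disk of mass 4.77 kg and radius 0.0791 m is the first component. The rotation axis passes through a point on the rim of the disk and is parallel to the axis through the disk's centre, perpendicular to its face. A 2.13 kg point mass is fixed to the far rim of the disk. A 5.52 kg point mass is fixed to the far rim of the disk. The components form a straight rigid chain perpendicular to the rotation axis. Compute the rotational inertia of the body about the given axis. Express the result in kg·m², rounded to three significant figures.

Solid disk: I_cm = (1/2)MR² = (1/2)(4.77)(0.0791)² = 0.014922 kg·m²; centre at d = 0.0791 m, so I = I_cm + Md² gives I = 0.014922 + (4.77)(0.0791)² = 0.044767 kg·m².
Point mass: I_cm = 0; centre at d = 0.0791 + 0.0791 = 0.1582 m, so I = I_cm + Md² gives I = 0 + (2.13)(0.1582)² = 0.053308 kg·m².
Point mass: I_cm = 0; centre at d = 0.0791 + 0.0791 = 0.1582 m, so I = I_cm + Md² gives I = 0 + (5.52)(0.1582)² = 0.13815 kg·m².
Total I = 0.044767 + 0.053308 + 0.13815 = 0.23623 kg·m².

0.236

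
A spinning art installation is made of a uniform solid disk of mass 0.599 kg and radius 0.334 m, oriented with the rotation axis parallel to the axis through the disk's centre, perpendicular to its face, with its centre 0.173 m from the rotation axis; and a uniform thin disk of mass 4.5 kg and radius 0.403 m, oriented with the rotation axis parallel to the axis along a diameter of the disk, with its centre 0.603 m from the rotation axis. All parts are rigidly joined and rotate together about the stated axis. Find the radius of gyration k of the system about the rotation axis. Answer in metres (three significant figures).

Solid disk: I_cm = (1/2)MR² = (1/2)(0.599)(0.334)² = 0.033411 kg m²; centre at d = 0.173 m, so the parallel axis theorem gives I = 0.033411 + (0.599)(0.173)² = 0.051338 kg m².
Thin disk: I_cm = (1/4)MR² = (1/4)(4.5)(0.403)² = 0.18271 kg m²; centre at d = 0.603 m, so the parallel axis theorem gives I = 0.18271 + (4.5)(0.603)² = 1.819 kg m².
Total I = 1.8703 kg m²; total mass M = 5.099 kg.
k = √(I/M) = √(1.8703/5.099) = 0.60564 m.

0.606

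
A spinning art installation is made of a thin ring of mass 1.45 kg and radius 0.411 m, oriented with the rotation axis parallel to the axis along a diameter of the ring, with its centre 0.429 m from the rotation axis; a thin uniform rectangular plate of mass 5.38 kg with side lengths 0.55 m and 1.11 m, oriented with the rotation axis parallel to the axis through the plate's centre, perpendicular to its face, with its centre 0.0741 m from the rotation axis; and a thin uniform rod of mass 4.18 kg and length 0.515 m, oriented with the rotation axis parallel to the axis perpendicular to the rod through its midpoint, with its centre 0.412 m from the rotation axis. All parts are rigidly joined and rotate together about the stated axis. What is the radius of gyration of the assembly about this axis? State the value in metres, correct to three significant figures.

Thin ring: I_cm = (1/2)MR² = (1/2)(1.45)(0.411)² = 0.12247 kg·m²; centre at d = 0.429 m, so I = I_cm + Md² gives I = 0.12247 + (1.45)(0.429)² = 0.38933 kg·m².
Rectangular plate: I_cm = (1/12)M(a²+b²) = (1/12)(5.38)[(0.55)² + (1.11)²] = 0.68801 kg·m²; centre at d = 0.0741 m, so I = I_cm + Md² gives I = 0.68801 + (5.38)(0.0741)² = 0.71755 kg·m².
Thin rod: I_cm = (1/12)ML² = (1/12)(4.18)(0.515)² = 0.092387 kg·m²; centre at d = 0.412 m, so I = I_cm + Md² gives I = 0.092387 + (4.18)(0.412)² = 0.80192 kg·m².
Total I = 1.9088 kg·m²; total mass M = 11.01 kg.
k = √(I/M) = √(1.9088/11.01) = 0.41638 m.

0.416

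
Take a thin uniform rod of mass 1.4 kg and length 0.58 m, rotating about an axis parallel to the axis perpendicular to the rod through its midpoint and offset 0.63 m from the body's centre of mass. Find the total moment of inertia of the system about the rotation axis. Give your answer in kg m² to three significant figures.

I_cm = (1/12)ML² = (1/12)(1.4)(0.58)² = 0.039247 kg m²; centre at d = 0.63 m, so the parallel axis theorem gives I = 0.039247 + (1.4)(0.63)² = 0.59491 kg m².

0.595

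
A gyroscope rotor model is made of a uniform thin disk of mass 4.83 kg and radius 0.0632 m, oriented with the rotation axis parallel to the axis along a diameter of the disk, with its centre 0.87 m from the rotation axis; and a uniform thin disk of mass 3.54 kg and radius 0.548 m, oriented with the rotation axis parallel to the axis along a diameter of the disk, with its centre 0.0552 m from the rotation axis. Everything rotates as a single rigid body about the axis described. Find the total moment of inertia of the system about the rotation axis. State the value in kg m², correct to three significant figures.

Thin disk: I_cm = (1/4)MR² = (1/4)(4.83)(0.0632)² = 0.004823 kg m²; centre at d = 0.87 m, so I = I_cm + Md² gives I = 0.004823 + (4.83)(0.87)² = 3.6607 kg m².
Thin disk: I_cm = (1/4)MR² = (1/4)(3.54)(0.548)² = 0.26577 kg m²; centre at d = 0.0552 m, so I = I_cm + Md² gives I = 0.26577 + (3.54)(0.0552)² = 0.27656 kg m².
Total I = 3.6607 + 0.27656 = 3.9372 kg m².

3.94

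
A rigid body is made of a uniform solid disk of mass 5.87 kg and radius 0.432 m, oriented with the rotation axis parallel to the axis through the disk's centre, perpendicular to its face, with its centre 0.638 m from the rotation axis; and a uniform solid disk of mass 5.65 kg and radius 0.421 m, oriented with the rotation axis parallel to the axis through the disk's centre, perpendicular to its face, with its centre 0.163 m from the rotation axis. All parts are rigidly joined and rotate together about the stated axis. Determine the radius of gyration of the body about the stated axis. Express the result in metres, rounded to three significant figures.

Solid disk: I_cm = (1/2)MR² = (1/2)(5.87)(0.432)² = 0.54774 kg m²; centre at d = 0.638 m, so I = I_cm + Md² gives I = 0.54774 + (5.87)(0.638)² = 2.9371 kg m².
Solid disk: I_cm = (1/2)MR² = (1/2)(5.65)(0.421)² = 0.50071 kg m²; centre at d = 0.163 m, so I = I_cm + Md² gives I = 0.50071 + (5.65)(0.163)² = 0.65082 kg m².
Total I = 3.5879 kg m²; total mass M = 11.52 kg.
k = √(I/M) = √(3.5879/11.52) = 0.55808 m.

0.558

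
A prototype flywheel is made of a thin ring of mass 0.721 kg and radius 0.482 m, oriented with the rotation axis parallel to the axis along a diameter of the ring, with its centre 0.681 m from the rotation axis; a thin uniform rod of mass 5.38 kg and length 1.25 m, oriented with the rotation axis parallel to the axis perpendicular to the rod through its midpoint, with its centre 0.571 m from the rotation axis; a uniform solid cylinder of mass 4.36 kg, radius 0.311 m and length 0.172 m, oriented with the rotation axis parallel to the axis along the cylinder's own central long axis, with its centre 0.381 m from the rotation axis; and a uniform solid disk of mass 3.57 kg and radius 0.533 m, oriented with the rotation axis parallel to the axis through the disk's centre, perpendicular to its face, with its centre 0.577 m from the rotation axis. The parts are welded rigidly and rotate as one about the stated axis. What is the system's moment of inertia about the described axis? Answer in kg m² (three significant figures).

Thin ring: I_cm = (1/2)MR² = (1/2)(0.721)(0.482)² = 0.083753 kg m²; centre at d = 0.681 m, so I = I_cm + Md² gives I = 0.083753 + (0.721)(0.681)² = 0.41812 kg m².
Thin rod: I_cm = (1/12)ML² = (1/12)(5.38)(1.25)² = 0.70052 kg m²; centre at d = 0.571 m, so I = I_cm + Md² gives I = 0.70052 + (5.38)(0.571)² = 2.4546 kg m².
Solid cylinder: I_cm = (1/2)MR² = (1/2)(4.36)(0.311)² = 0.21085 kg m²; centre at d = 0.381 m, so I = I_cm + Md² gives I = 0.21085 + (4.36)(0.381)² = 0.84375 kg m².
Solid disk: I_cm = (1/2)MR² = (1/2)(3.57)(0.533)² = 0.5071 kg m²; centre at d = 0.577 m, so I = I_cm + Md² gives I = 0.5071 + (3.57)(0.577)² = 1.6957 kg m².
Total I = 0.41812 + 2.4546 + 0.84375 + 1.6957 = 5.4122 kg m².

5.41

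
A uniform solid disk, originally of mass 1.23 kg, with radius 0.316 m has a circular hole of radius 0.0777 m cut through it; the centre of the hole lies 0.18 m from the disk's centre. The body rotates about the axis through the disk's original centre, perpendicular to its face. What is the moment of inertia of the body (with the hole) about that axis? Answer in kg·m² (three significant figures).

0.0588

Unpierced body about its centre: I₀ = (1/2)MR² = (1/2)(1.23)(0.316)² = 0.061411 kg·m².
The removed disk has mass m = M·(r/R)² = (1.23)(0.0777/0.316)² = 0.074366 kg (same uniform areal density).
Its moment of inertia about the rotation axis (parallel-axis theorem): I_hole = (1/2)mr² + md² = (1/2)(0.074366)(0.0777)² + (0.074366)(0.18)² = 0.0026339 kg·m².
Treating the hole as negative mass, I = I₀ − I_hole = 0.061411 − 0.0026339 = 0.058778 kg·m².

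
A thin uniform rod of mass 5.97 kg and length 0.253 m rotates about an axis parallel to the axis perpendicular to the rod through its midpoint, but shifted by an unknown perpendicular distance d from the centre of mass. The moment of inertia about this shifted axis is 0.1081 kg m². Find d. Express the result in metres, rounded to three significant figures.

0.113

About the centre-of-mass axis, I_cm = (1/12)ML² = (1/12)(5.97)(0.253)² = 0.031844 kg m².
Parallel axis theorem: I = I_cm + Md², so Md² = 0.1081 − 0.031844 = 0.076256 kg m².
d = √(0.076256 / 5.97) = 0.11302 m.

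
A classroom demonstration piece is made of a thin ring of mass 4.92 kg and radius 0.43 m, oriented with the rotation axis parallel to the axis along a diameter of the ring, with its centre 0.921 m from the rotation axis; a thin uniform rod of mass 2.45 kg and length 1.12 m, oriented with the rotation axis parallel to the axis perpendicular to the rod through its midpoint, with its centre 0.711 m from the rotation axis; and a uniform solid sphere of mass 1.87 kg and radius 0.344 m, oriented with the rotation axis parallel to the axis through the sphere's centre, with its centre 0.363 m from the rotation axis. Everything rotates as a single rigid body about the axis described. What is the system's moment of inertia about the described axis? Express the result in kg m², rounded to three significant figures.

Thin ring: I_cm = (1/2)MR² = (1/2)(4.92)(0.43)² = 0.45485 kg m²; centre at d = 0.921 m, so I = I_cm + Md² gives I = 0.45485 + (4.92)(0.921)² = 4.6282 kg m².
Thin rod: I_cm = (1/12)ML² = (1/12)(2.45)(1.12)² = 0.25611 kg m²; centre at d = 0.711 m, so I = I_cm + Md² gives I = 0.25611 + (2.45)(0.711)² = 1.4946 kg m².
Solid sphere: I_cm = (2/5)MR² = (2/5)(1.87)(0.344)² = 0.088515 kg m²; centre at d = 0.363 m, so I = I_cm + Md² gives I = 0.088515 + (1.87)(0.363)² = 0.33492 kg m².
Total I = 4.6282 + 1.4946 + 0.33492 = 6.4578 kg m².

6.46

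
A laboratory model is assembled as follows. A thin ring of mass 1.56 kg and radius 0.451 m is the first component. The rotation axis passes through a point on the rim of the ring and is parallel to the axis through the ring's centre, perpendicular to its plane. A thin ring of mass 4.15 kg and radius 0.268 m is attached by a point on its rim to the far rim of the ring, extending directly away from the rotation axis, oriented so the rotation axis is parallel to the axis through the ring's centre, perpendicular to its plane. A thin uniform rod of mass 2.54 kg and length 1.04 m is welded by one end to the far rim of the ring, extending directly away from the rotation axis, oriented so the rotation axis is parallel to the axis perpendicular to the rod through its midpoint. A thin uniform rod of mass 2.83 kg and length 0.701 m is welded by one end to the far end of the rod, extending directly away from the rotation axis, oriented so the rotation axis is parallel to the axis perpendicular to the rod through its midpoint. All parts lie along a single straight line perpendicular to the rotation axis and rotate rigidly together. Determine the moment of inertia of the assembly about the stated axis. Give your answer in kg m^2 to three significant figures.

Thin ring: I_cm = MR² = (1.56)(0.451)² = 0.31731 kg m^2; centre at d = 0.451 m, so the parallel axis theorem gives I = 0.31731 + (1.56)(0.451)² = 0.63461 kg m^2.
Thin ring: I_cm = MR² = (4.15)(0.268)² = 0.29807 kg m^2; centre at d = 0.451 + 0.451 + 0.268 = 1.17 m, so the parallel axis theorem gives I = 0.29807 + (4.15)(1.17)² = 5.979 kg m^2.
Thin rod: I_cm = (1/12)ML² = (1/12)(2.54)(1.04)² = 0.22894 kg m^2; centre at d = 0.451 + 0.451 + 0.268 + 0.268 + 0.52 = 1.958 m, so the parallel axis theorem gives I = 0.22894 + (2.54)(1.958)² = 9.9667 kg m^2.
Thin rod: I_cm = (1/12)ML² = (1/12)(2.83)(0.701)² = 0.11589 kg m^2; centre at d = 0.451 + 0.451 + 0.268 + 0.268 + 0.52 + 0.52 + 0.3505 = 2.8285 m, so the parallel axis theorem gives I = 0.11589 + (2.83)(2.8285)² = 22.757 kg m^2.
Total I = 0.63461 + 5.979 + 9.9667 + 22.757 = 39.337 kg m^2.

39.3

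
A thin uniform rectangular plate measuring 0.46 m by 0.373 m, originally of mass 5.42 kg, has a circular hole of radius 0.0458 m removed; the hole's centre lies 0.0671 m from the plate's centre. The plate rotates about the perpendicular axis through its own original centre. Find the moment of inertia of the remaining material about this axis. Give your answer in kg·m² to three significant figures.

0.157

Unpierced body about its centre: I₀ = (1/12)M(a²+b²) = (1/12)(5.42)[(0.46)² + (0.373)²] = 0.15841 kg·m².
The removed disk has mass m = M·πr²/(ab) = (5.42)·π(0.0458)²/(0.46·0.373) = 0.20817 kg (same uniform areal density).
Its moment of inertia about the rotation axis (parallel-axis theorem): I_hole = (1/2)mr² + md² = (1/2)(0.20817)(0.0458)² + (0.20817)(0.0671)² = 0.0011556 kg·m².
Treating the hole as negative mass, I = I₀ − I_hole = 0.15841 − 0.0011556 = 0.15726 kg·m².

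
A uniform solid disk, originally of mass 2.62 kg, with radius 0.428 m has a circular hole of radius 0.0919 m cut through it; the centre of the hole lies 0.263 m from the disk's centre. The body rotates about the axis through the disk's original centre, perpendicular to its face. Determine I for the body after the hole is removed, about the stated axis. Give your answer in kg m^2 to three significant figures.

Unpierced body about its centre: I₀ = (1/2)MR² = (1/2)(2.62)(0.428)² = 0.23997 kg m^2.
The removed disk has mass m = M·(r/R)² = (2.62)(0.0919/0.428)² = 0.12079 kg (same uniform areal density).
Its moment of inertia about the rotation axis (parallel-axis theorem): I_hole = (1/2)mr² + md² = (1/2)(0.12079)(0.0919)² + (0.12079)(0.263)² = 0.0088653 kg m^2.
Treating the hole as negative mass, I = I₀ − I_hole = 0.23997 − 0.0088653 = 0.23111 kg m^2.

0.231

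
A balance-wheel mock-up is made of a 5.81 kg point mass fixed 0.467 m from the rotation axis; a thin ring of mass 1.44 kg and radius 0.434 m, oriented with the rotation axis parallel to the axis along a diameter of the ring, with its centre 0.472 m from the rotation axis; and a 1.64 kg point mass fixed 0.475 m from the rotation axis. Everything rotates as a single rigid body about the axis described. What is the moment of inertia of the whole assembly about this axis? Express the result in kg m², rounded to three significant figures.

Point mass: I_cm = 0; centre at d = 0.467 m, so the parallel axis theorem gives I = 0 + (5.81)(0.467)² = 1.2671 kg m².
Thin ring: I_cm = (1/2)MR² = (1/2)(1.44)(0.434)² = 0.13562 kg m²; centre at d = 0.472 m, so the parallel axis theorem gives I = 0.13562 + (1.44)(0.472)² = 0.45643 kg m².
Point mass: I_cm = 0; centre at d = 0.475 m, so the parallel axis theorem gives I = 0 + (1.64)(0.475)² = 0.37002 kg m².
Total I = 1.2671 + 0.45643 + 0.37002 = 2.0935 kg m².

2.09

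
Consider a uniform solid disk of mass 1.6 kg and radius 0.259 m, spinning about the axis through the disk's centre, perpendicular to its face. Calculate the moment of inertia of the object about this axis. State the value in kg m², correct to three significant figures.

0.0537

I_cm = (1/2)MR² = (1/2)(1.6)(0.259)² = 0.053665 kg m²; axis through the centre, so I = 0.053665 kg m².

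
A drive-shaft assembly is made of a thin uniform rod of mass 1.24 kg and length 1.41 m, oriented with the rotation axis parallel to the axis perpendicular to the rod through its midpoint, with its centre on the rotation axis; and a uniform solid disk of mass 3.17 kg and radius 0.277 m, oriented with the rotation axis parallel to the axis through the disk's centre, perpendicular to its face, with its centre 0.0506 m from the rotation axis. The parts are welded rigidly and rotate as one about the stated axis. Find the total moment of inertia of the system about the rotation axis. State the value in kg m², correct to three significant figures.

0.335

Thin rod: I_cm = (1/12)ML² = (1/12)(1.24)(1.41)² = 0.20544 kg m²; axis through the centre, so I = 0.20544 kg m².
Solid disk: I_cm = (1/2)MR² = (1/2)(3.17)(0.277)² = 0.12162 kg m²; centre at d = 0.0506 m, so I = I_cm + Md² gives I = 0.12162 + (3.17)(0.0506)² = 0.12973 kg m².
Total I = 0.20544 + 0.12973 = 0.33517 kg m².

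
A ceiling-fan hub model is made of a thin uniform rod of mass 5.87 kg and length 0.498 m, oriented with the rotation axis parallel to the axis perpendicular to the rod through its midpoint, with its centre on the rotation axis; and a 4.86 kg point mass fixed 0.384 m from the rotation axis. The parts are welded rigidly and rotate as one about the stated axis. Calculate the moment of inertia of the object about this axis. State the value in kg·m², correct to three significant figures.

0.838

Thin rod: I_cm = (1/12)ML² = (1/12)(5.87)(0.498)² = 0.12132 kg·m²; axis through the centre, so I = 0.12132 kg·m².
Point mass: I_cm = 0; centre at d = 0.384 m, so the parallel axis theorem gives I = 0 + (4.86)(0.384)² = 0.71664 kg·m².
Total I = 0.12132 + 0.71664 = 0.83795 kg·m².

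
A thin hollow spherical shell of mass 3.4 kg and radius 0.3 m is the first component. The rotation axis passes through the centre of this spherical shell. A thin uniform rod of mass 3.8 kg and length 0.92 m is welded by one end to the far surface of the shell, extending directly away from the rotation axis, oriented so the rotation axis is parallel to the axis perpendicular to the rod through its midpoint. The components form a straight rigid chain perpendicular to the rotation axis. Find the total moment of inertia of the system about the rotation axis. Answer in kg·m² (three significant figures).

2.67

Spherical shell: I_cm = (2/3)MR² = (2/3)(3.4)(0.3)² = 0.204 kg·m²; axis through the centre, so I = 0.204 kg·m².
Thin rod: I_cm = (1/12)ML² = (1/12)(3.8)(0.92)² = 0.26803 kg·m²; centre at d = 0.3 + 0.46 = 0.76 m, so I = I_cm + Md² gives I = 0.26803 + (3.8)(0.76)² = 2.4629 kg·m².
Total I = 0.204 + 2.4629 = 2.6669 kg·m².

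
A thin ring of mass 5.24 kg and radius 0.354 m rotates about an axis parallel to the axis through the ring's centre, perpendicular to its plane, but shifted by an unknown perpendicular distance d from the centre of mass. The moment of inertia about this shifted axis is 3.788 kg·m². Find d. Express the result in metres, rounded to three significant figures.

About the centre-of-mass axis, I_cm = MR² = (5.24)(0.354)² = 0.65666 kg·m².
Parallel axis theorem: I = I_cm + Md², so Md² = 3.788 − 0.65666 = 3.1313 kg·m².
d = √(3.1313 / 5.24) = 0.77304 m.

0.773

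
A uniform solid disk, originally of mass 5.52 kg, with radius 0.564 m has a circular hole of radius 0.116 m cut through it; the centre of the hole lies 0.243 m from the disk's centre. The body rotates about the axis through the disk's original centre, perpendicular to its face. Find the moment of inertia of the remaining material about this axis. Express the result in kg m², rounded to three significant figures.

0.863

Unpierced body about its centre: I₀ = (1/2)MR² = (1/2)(5.52)(0.564)² = 0.87794 kg m².
The removed disk has mass m = M·(r/R)² = (5.52)(0.116/0.564)² = 0.23351 kg (same uniform areal density).
Its moment of inertia about the rotation axis (parallel-axis theorem): I_hole = (1/2)mr² + md² = (1/2)(0.23351)(0.116)² + (0.23351)(0.243)² = 0.015359 kg m².
Treating the hole as negative mass, I = I₀ − I_hole = 0.87794 − 0.015359 = 0.86259 kg m².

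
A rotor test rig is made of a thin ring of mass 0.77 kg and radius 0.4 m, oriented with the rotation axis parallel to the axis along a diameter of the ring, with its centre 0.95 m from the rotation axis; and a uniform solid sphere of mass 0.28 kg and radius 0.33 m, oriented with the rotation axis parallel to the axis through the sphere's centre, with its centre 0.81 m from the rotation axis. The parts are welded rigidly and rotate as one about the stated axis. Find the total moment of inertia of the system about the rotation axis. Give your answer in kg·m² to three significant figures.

0.952

Thin ring: I_cm = (1/2)MR² = (1/2)(0.77)(0.4)² = 0.0616 kg·m²; centre at d = 0.95 m, so I = I_cm + Md² gives I = 0.0616 + (0.77)(0.95)² = 0.75653 kg·m².
Solid sphere: I_cm = (2/5)MR² = (2/5)(0.28)(0.33)² = 0.012197 kg·m²; centre at d = 0.81 m, so I = I_cm + Md² gives I = 0.012197 + (0.28)(0.81)² = 0.1959 kg·m².
Total I = 0.75653 + 0.1959 = 0.95243 kg·m².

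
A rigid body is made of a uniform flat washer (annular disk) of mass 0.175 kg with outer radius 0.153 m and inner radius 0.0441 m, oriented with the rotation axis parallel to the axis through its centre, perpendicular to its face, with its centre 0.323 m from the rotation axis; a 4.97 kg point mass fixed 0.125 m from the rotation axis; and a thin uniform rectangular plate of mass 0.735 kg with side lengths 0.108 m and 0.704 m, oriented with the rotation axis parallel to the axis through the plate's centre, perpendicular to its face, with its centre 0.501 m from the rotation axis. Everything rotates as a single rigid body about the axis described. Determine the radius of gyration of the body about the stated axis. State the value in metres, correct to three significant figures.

0.231

Annular disk: I_cm = (1/2)M(R²+r²) = (1/2)(0.175)[(0.153)² + (0.0441)²] = 0.0022185 kg m^2; centre at d = 0.323 m, so the parallel axis theorem gives I = 0.0022185 + (0.175)(0.323)² = 0.020476 kg m^2.
Point mass: I_cm = 0; centre at d = 0.125 m, so the parallel axis theorem gives I = 0 + (4.97)(0.125)² = 0.077656 kg m^2.
Rectangular plate: I_cm = (1/12)M(a²+b²) = (1/12)(0.735)[(0.108)² + (0.704)²] = 0.031071 kg m^2; centre at d = 0.501 m, so the parallel axis theorem gives I = 0.031071 + (0.735)(0.501)² = 0.21556 kg m^2.
Total I = 0.31369 kg m^2; total mass M = 5.88 kg.
k = √(I/M) = √(0.31369/5.88) = 0.23097 m.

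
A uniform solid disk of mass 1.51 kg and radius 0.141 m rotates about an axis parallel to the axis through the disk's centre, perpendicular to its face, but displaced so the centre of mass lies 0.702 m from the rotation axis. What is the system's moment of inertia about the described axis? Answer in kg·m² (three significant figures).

I_cm = (1/2)MR² = (1/2)(1.51)(0.141)² = 0.01501 kg·m²; centre at d = 0.702 m, so I = I_cm + Md² gives I = 0.01501 + (1.51)(0.702)² = 0.75914 kg·m².

0.759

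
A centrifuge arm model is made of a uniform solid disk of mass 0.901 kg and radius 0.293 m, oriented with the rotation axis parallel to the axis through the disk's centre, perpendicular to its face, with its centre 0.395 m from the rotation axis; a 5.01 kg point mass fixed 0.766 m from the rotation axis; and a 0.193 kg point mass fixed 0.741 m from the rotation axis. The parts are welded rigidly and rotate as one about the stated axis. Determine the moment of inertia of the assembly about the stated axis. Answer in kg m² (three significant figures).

3.22

Solid disk: I_cm = (1/2)MR² = (1/2)(0.901)(0.293)² = 0.038675 kg m²; centre at d = 0.395 m, so the parallel axis theorem gives I = 0.038675 + (0.901)(0.395)² = 0.17925 kg m².
Point mass: I_cm = 0; centre at d = 0.766 m, so the parallel axis theorem gives I = 0 + (5.01)(0.766)² = 2.9396 kg m².
Point mass: I_cm = 0; centre at d = 0.741 m, so the parallel axis theorem gives I = 0 + (0.193)(0.741)² = 0.10597 kg m².
Total I = 0.17925 + 2.9396 + 0.10597 = 3.2249 kg m².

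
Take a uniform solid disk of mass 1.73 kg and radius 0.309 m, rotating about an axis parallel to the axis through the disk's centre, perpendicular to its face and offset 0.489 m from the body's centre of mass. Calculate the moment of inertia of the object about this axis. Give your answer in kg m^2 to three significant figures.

I_cm = (1/2)MR² = (1/2)(1.73)(0.309)² = 0.082591 kg m^2; centre at d = 0.489 m, so the parallel axis theorem gives I = 0.082591 + (1.73)(0.489)² = 0.49627 kg m^2.

0.496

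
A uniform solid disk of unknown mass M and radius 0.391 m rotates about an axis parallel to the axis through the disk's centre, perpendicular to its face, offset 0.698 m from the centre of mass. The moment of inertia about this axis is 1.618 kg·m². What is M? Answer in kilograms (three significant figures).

2.87

I = I_cm + Md² = (1/2)MR² + Md² = M·[0.5·(0.391)² + (0.698)²] = M·0.56364.
So M = 1.618 / 0.56364 = 2.8706 kg.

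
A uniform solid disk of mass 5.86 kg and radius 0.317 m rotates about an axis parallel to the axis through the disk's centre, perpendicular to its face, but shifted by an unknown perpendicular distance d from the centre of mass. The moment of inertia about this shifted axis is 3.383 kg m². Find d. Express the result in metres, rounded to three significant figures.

0.726

About the centre-of-mass axis, I_cm = (1/2)MR² = (1/2)(5.86)(0.317)² = 0.29443 kg m².
Parallel axis theorem: I = I_cm + Md², so Md² = 3.383 − 0.29443 = 3.0886 kg m².
d = √(3.0886 / 5.86) = 0.72599 m.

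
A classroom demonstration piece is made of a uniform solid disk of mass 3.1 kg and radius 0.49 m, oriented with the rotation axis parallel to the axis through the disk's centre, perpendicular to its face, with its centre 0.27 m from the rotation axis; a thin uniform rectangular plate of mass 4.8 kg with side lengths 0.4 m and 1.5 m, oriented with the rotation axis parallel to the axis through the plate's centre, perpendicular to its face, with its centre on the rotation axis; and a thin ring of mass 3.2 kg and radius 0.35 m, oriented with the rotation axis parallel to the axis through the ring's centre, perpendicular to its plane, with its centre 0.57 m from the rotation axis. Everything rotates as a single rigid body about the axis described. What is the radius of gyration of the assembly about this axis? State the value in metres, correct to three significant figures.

0.519

Solid disk: I_cm = (1/2)MR² = (1/2)(3.1)(0.49)² = 0.37215 kg m^2; centre at d = 0.27 m, so the parallel axis theorem gives I = 0.37215 + (3.1)(0.27)² = 0.59814 kg m^2.
Rectangular plate: I_cm = (1/12)M(a²+b²) = (1/12)(4.8)[(0.4)² + (1.5)²] = 0.964 kg m^2; axis through the centre, so I = 0.964 kg m^2.
Thin ring: I_cm = MR² = (3.2)(0.35)² = 0.392 kg m^2; centre at d = 0.57 m, so the parallel axis theorem gives I = 0.392 + (3.2)(0.57)² = 1.4317 kg m^2.
Total I = 2.9938 kg m^2; total mass M = 11.1 kg.
k = √(I/M) = √(2.9938/11.1) = 0.51934 m.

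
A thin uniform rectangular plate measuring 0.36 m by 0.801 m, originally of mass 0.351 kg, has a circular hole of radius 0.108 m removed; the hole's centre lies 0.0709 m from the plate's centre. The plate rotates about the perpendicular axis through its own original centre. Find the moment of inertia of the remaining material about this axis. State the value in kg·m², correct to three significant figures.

0.0221

Unpierced body about its centre: I₀ = (1/12)M(a²+b²) = (1/12)(0.351)[(0.36)² + (0.801)²] = 0.022558 kg·m².
The removed disk has mass m = M·πr²/(ab) = (0.351)·π(0.108)²/(0.36·0.801) = 0.044604 kg (same uniform areal density).
Its moment of inertia about the rotation axis (parallel-axis theorem): I_hole = (1/2)mr² + md² = (1/2)(0.044604)(0.108)² + (0.044604)(0.0709)² = 0.00048434 kg·m².
Treating the hole as negative mass, I = I₀ − I_hole = 0.022558 − 0.00048434 = 0.022073 kg·m².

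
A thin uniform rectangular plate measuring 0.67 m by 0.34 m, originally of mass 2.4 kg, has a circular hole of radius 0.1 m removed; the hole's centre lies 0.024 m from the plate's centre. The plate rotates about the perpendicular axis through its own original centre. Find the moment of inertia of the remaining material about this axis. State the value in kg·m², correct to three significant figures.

0.111

Unpierced body about its centre: I₀ = (1/12)M(a²+b²) = (1/12)(2.4)[(0.67)² + (0.34)²] = 0.1129 kg·m².
The removed disk has mass m = M·πr²/(ab) = (2.4)·π(0.1)²/(0.67·0.34) = 0.33098 kg (same uniform areal density).
Its moment of inertia about the rotation axis (parallel-axis theorem): I_hole = (1/2)mr² + md² = (1/2)(0.33098)(0.1)² + (0.33098)(0.024)² = 0.0018456 kg·m².
Treating the hole as negative mass, I = I₀ − I_hole = 0.1129 − 0.0018456 = 0.11105 kg·m².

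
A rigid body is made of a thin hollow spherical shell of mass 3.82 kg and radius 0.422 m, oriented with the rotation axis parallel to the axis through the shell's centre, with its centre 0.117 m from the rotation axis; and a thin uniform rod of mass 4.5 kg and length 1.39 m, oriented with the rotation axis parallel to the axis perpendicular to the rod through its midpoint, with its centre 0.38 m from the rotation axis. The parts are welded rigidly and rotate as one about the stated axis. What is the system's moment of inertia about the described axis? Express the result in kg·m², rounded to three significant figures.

1.88

Spherical shell: I_cm = (2/3)MR² = (2/3)(3.82)(0.422)² = 0.45352 kg·m²; centre at d = 0.117 m, so I = I_cm + Md² gives I = 0.45352 + (3.82)(0.117)² = 0.50581 kg·m².
Thin rod: I_cm = (1/12)ML² = (1/12)(4.5)(1.39)² = 0.72454 kg·m²; centre at d = 0.38 m, so I = I_cm + Md² gives I = 0.72454 + (4.5)(0.38)² = 1.3743 kg·m².
Total I = 0.50581 + 1.3743 = 1.8802 kg·m².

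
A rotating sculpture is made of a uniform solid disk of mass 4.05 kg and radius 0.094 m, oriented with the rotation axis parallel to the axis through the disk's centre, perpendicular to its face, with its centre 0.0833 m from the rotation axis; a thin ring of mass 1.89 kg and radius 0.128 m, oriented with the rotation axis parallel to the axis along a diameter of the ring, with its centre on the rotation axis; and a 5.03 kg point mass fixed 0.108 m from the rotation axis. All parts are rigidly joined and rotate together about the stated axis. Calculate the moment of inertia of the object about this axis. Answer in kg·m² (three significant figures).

Solid disk: I_cm = (1/2)MR² = (1/2)(4.05)(0.094)² = 0.017893 kg·m²; centre at d = 0.0833 m, so the parallel axis theorem gives I = 0.017893 + (4.05)(0.0833)² = 0.045995 kg·m².
Thin ring: I_cm = (1/2)MR² = (1/2)(1.89)(0.128)² = 0.015483 kg·m²; axis through the centre, so I = 0.015483 kg·m².
Point mass: I_cm = 0; centre at d = 0.108 m, so the parallel axis theorem gives I = 0 + (5.03)(0.108)² = 0.05867 kg·m².
Total I = 0.045995 + 0.015483 + 0.05867 = 0.12015 kg·m².

0.120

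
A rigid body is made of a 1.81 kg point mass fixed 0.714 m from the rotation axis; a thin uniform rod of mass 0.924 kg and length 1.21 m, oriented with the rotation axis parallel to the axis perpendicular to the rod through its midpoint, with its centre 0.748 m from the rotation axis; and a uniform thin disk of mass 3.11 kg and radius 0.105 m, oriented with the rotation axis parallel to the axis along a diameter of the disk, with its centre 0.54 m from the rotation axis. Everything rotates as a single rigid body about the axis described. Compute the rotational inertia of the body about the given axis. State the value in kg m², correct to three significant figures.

2.47

Point mass: I_cm = 0; centre at d = 0.714 m, so the parallel axis theorem gives I = 0 + (1.81)(0.714)² = 0.92273 kg m².
Thin rod: I_cm = (1/12)ML² = (1/12)(0.924)(1.21)² = 0.11274 kg m²; centre at d = 0.748 m, so the parallel axis theorem gives I = 0.11274 + (0.924)(0.748)² = 0.62972 kg m².
Thin disk: I_cm = (1/4)MR² = (1/4)(3.11)(0.105)² = 0.0085719 kg m²; centre at d = 0.54 m, so the parallel axis theorem gives I = 0.0085719 + (3.11)(0.54)² = 0.91545 kg m².
Total I = 0.92273 + 0.62972 + 0.91545 = 2.4679 kg m².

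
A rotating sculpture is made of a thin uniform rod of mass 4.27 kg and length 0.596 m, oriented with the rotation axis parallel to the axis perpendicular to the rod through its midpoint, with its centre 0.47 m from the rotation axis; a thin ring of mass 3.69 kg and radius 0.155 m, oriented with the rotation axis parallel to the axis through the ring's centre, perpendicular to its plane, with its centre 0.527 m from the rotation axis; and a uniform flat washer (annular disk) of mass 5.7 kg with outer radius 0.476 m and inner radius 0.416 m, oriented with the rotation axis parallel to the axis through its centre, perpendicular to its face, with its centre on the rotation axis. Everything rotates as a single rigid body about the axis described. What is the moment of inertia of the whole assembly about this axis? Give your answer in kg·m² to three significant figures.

3.32

Thin rod: I_cm = (1/12)ML² = (1/12)(4.27)(0.596)² = 0.1264 kg·m²; centre at d = 0.47 m, so the parallel axis theorem gives I = 0.1264 + (4.27)(0.47)² = 1.0696 kg·m².
Thin ring: I_cm = MR² = (3.69)(0.155)² = 0.088652 kg·m²; centre at d = 0.527 m, so the parallel axis theorem gives I = 0.088652 + (3.69)(0.527)² = 1.1135 kg·m².
Annular disk: I_cm = (1/2)M(R²+r²) = (1/2)(5.7)[(0.476)² + (0.416)²] = 1.139 kg·m²; axis through the centre, so I = 1.139 kg·m².
Total I = 1.0696 + 1.1135 + 1.139 = 3.3221 kg·m².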